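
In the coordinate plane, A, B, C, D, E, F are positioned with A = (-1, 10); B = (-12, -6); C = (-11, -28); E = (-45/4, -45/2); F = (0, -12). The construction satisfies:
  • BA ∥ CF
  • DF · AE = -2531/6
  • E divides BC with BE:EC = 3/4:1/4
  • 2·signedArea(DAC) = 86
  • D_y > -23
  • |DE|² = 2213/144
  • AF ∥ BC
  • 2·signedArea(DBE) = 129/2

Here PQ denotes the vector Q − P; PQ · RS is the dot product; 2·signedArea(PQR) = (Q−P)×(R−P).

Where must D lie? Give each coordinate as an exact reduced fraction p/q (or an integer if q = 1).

D = (-22/3, -68/3)

1. D_x = -22/3  [2·signedArea(DBE) = 129/2 ∩ DF · AE = -2531/6]
2. D_y = -68/3  [2·signedArea(DBE) = 129/2 ∩ DF · AE = -2531/6]
   → D = (-22/3, -68/3)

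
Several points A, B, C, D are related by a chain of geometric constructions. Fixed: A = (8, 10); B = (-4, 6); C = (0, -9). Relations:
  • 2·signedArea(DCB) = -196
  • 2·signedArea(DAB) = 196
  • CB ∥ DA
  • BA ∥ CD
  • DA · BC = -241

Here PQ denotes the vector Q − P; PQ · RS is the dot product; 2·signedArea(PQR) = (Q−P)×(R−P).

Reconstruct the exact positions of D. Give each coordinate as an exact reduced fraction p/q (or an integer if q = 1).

D = (12, -5)

1. D_x = 12  [CB ∥ DA ∩ BA ∥ CD]
2. D_y = -5  [CB ∥ DA ∩ BA ∥ CD]
   → D = (12, -5)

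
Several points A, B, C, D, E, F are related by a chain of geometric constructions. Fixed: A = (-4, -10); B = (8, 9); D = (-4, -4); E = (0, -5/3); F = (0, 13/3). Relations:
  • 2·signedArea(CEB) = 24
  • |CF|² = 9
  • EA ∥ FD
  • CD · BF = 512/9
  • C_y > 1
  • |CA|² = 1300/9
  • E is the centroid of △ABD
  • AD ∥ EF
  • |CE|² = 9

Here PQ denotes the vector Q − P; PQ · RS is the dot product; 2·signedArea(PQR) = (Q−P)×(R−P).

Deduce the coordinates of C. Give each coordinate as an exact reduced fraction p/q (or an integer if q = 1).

1. C_x = 0  [2·signedArea(CEB) = 24 ∩ CD · BF = 512/9]
2. C_y = 4/3  [2·signedArea(CEB) = 24 ∩ CD · BF = 512/9]
   → C = (0, 4/3)

C = (0, 4/3)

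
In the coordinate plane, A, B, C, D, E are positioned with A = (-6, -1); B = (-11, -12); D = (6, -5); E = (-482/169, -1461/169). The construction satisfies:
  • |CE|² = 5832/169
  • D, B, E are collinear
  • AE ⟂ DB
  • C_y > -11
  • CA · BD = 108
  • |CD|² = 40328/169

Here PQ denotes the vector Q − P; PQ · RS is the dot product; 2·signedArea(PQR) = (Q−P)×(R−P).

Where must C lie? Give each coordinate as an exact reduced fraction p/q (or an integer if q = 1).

1. C_x = -1400/169  [line -17·x + -7·y + -217 = 0 ∩ |CD|² = 40328/169]
2. C_y = -1839/169  [line -17·x + -7·y + -217 = 0 ∩ |CD|² = 40328/169]
   → C = (-1400/169, -1839/169)

C = (-1400/169, -1839/169)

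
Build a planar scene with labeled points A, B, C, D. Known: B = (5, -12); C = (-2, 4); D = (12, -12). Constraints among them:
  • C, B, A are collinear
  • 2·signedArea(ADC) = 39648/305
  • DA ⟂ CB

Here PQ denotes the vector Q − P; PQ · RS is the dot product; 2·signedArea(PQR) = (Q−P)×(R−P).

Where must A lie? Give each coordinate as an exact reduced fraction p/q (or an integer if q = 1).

A = (1868/305, -4444/305)

1. A_x = 1868/305  [C, B, A are collinear ∩ DA ⟂ CB]
2. A_y = -4444/305  [C, B, A are collinear ∩ DA ⟂ CB]
   → A = (1868/305, -4444/305)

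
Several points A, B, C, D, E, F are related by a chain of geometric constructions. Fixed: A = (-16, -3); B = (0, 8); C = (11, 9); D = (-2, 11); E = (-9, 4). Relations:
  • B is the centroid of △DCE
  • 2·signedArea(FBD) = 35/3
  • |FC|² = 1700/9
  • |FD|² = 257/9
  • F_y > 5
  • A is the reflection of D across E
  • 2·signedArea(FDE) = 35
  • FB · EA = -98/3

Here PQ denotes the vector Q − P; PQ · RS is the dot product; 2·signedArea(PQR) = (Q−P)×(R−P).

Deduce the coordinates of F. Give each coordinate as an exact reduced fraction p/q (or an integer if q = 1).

F = (-7/3, 17/3)

1. F_x = -7/3  [2·signedArea(FDE) = 35 ∩ FB · EA = -98/3]
2. F_y = 17/3  [2·signedArea(FDE) = 35 ∩ FB · EA = -98/3]
   → F = (-7/3, 17/3)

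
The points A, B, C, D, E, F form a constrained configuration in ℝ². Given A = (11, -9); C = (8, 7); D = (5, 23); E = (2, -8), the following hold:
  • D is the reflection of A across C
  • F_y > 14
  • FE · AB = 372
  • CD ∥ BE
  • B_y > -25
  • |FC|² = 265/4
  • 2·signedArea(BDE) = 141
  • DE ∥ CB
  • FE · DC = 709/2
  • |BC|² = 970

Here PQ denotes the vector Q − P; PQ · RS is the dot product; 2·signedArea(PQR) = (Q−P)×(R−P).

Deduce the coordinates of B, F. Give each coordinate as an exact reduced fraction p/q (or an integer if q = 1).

B = (5, -24)
F = (13/2, 15)

1. B_x = 5  [CD ∥ BE ∩ DE ∥ CB]
2. B_y = -24  [CD ∥ BE ∩ DE ∥ CB]
   → B = (5, -24)
3. F_x = 13/2  [FE · AB = 372 ∩ FE · DC = 709/2]
4. F_y = 15  [FE · AB = 372 ∩ FE · DC = 709/2]
   → F = (13/2, 15)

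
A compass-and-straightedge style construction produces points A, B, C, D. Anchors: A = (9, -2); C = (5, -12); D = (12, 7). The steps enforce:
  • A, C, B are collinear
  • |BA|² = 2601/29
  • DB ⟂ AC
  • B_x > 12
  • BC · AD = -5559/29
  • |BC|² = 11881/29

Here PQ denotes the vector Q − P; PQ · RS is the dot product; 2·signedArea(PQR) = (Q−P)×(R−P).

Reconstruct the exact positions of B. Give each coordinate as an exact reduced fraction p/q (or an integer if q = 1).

B = (363/29, 197/29)

1. B_x = 363/29  [A, C, B are collinear ∩ DB ⟂ AC]
2. B_y = 197/29  [A, C, B are collinear ∩ DB ⟂ AC]
   → B = (363/29, 197/29)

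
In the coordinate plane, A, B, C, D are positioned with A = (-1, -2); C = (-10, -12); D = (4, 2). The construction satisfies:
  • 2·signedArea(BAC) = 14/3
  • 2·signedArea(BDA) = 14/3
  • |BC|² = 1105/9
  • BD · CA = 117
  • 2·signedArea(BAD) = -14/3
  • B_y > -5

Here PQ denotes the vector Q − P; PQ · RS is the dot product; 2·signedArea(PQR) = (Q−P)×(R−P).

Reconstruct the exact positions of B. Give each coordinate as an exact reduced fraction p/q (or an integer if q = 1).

B = (-7/3, -4)

1. B_x = -7/3  [2·signedArea(BAC) = 14/3 ∩ BD · CA = 117]
2. B_y = -4  [2·signedArea(BAC) = 14/3 ∩ BD · CA = 117]
   → B = (-7/3, -4)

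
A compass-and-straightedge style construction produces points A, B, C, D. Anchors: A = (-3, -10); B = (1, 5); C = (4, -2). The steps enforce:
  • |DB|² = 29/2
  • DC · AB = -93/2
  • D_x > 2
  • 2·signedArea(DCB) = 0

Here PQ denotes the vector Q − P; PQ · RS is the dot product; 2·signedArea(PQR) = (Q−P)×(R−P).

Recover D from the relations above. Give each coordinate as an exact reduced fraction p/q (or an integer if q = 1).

D = (5/2, 3/2)

1. D_x = 5/2  [2·signedArea(DCB) = 0 ∩ DC · AB = -93/2]
2. D_y = 3/2  [2·signedArea(DCB) = 0 ∩ DC · AB = -93/2]
   → D = (5/2, 3/2)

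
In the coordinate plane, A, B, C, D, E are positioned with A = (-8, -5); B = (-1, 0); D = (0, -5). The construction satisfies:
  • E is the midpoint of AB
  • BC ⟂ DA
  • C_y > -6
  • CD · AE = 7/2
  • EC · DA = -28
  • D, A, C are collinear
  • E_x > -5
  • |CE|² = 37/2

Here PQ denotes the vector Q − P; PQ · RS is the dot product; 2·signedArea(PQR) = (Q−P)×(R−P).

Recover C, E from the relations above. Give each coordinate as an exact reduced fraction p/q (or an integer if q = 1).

C = (-1, -5)
E = (-9/2, -5/2)

1. C_x = -1  [D, A, C are collinear ∩ BC ⟂ DA]
2. C_y = -5  [D, A, C are collinear ∩ BC ⟂ DA]
   → C = (-1, -5)
3. E_x = -9/2  [E is the midpoint of AB]
4. E_y = -5/2  [E is the midpoint of AB]
   → E = (-9/2, -5/2)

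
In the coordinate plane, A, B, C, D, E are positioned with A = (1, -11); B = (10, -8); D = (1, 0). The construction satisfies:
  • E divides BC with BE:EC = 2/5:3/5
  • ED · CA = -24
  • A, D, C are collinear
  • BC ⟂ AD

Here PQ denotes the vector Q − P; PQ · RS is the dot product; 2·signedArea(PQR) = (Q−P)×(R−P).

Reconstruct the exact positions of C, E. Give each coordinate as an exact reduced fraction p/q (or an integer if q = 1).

C = (1, -8)
E = (32/5, -8)

1. C_x = 1  [A, D, C are collinear ∩ BC ⟂ AD]
2. C_y = -8  [A, D, C are collinear ∩ BC ⟂ AD]
   → C = (1, -8)
3. E_x = 32/5  [E divides BC with BE:EC = 2/5:3/5]
4. E_y = -8  [E divides BC with BE:EC = 2/5:3/5]
   → E = (32/5, -8)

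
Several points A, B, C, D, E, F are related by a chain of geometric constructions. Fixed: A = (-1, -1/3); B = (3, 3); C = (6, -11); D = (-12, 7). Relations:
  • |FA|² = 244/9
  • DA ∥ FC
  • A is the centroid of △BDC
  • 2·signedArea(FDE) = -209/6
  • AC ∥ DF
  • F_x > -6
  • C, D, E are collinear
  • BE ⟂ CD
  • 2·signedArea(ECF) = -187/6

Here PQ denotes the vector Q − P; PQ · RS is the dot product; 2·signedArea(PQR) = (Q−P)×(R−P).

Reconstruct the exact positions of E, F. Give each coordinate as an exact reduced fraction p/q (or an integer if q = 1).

1. E_x = -5/2  [C, D, E are collinear ∩ BE ⟂ CD]
2. E_y = -5/2  [C, D, E are collinear ∩ BE ⟂ CD]
   → E = (-5/2, -5/2)
3. F_x = -5  [DA ∥ FC ∩ AC ∥ DF]
4. F_y = -11/3  [DA ∥ FC ∩ AC ∥ DF]
   → F = (-5, -11/3)

E = (-5/2, -5/2)
F = (-5, -11/3)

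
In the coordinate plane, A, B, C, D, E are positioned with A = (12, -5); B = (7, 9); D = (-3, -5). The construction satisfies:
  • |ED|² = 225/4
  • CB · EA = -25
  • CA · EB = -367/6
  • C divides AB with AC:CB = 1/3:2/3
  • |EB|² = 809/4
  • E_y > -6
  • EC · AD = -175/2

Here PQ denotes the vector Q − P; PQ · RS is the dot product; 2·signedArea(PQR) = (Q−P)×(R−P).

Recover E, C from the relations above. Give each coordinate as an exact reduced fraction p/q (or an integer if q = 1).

C = (31/3, -1/3)
E = (9/2, -5)

1. C_x = 31/3  [C divides AB with AC:CB = 1/3:2/3]
2. C_y = -1/3  [C divides AB with AC:CB = 1/3:2/3]
   → C = (31/3, -1/3)
3. E_x = 9/2  [EC · AD = -175/2 ∩ CA · EB = -367/6]
4. E_y = -5  [EC · AD = -175/2 ∩ CA · EB = -367/6]
   → E = (9/2, -5)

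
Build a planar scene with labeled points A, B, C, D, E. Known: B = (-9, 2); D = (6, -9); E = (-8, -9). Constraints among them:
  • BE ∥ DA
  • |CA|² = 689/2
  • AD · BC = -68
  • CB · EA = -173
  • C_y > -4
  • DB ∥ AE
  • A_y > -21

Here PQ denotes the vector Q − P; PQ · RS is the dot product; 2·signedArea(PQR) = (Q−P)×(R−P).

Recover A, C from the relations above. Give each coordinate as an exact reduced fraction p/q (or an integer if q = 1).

A = (7, -20)
C = (-3/2, -7/2)

1. A_x = 7  [DB ∥ AE ∩ BE ∥ DA]
2. A_y = -20  [DB ∥ AE ∩ BE ∥ DA]
   → A = (7, -20)
3. C_x = -3/2  [CB · EA = -173 ∩ AD · BC = -68]
4. C_y = -7/2  [CB · EA = -173 ∩ AD · BC = -68]
   → C = (-3/2, -7/2)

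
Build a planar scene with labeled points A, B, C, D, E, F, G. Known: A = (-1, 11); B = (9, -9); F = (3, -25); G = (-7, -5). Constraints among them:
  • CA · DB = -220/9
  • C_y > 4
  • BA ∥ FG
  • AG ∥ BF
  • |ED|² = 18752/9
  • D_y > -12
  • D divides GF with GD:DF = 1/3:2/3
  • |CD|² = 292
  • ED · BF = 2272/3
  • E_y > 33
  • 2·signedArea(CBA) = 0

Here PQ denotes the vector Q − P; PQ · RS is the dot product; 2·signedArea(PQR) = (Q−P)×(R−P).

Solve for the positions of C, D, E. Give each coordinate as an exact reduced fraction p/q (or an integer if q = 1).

1. D_x = -11/3  [D divides GF with GD:DF = 1/3:2/3]
2. D_y = -35/3  [D divides GF with GD:DF = 1/3:2/3]
   → D = (-11/3, -35/3)
3. E_x = 5/3  [line 6·x + 16·y + -1646/3 = 0 ∩ |ED|² = 18752/9]
4. E_y = 101/3  [line 6·x + 16·y + -1646/3 = 0 ∩ |ED|² = 18752/9]
   → E = (5/3, 101/3)
5. C_x = 7/3  [2·signedArea(CBA) = 0 ∩ CA · DB = -220/9]
6. C_y = 13/3  [2·signedArea(CBA) = 0 ∩ CA · DB = -220/9]
   → C = (7/3, 13/3)

C = (7/3, 13/3)
D = (-11/3, -35/3)
E = (5/3, 101/3)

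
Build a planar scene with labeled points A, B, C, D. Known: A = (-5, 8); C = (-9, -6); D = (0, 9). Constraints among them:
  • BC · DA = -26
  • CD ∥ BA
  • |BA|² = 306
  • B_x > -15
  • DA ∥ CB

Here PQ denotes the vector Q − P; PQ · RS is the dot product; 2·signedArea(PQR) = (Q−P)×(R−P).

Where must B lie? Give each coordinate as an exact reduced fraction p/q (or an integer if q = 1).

B = (-14, -7)

1. B_x = -14  [CD ∥ BA ∩ DA ∥ CB]
2. B_y = -7  [CD ∥ BA ∩ DA ∥ CB]
   → B = (-14, -7)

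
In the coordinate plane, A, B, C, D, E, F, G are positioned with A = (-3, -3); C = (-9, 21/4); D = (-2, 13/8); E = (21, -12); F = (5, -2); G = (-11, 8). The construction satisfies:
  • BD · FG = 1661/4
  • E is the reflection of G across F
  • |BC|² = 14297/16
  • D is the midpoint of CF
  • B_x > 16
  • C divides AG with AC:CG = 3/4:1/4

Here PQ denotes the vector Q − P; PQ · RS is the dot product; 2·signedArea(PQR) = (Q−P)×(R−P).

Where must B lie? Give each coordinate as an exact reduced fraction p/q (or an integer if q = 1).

1. B_x = 17  [line 16·x + -10·y + -367 = 0 ∩ |BC|² = 14297/16]
2. B_y = -19/2  [line 16·x + -10·y + -367 = 0 ∩ |BC|² = 14297/16]
   → B = (17, -19/2)

B = (17, -19/2)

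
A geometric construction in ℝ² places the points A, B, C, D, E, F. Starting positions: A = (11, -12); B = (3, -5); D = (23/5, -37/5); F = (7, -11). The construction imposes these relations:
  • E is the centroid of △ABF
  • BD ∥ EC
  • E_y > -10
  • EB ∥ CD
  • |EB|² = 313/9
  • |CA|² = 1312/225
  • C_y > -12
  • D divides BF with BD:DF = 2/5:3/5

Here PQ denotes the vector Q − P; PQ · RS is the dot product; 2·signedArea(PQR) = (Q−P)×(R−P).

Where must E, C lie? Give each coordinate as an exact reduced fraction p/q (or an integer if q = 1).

1. E_x = 7  [E is the centroid of △ABF]
2. E_y = -28/3  [E is the centroid of △ABF]
   → E = (7, -28/3)
3. C_x = 43/5  [EB ∥ CD ∩ BD ∥ EC]
4. C_y = -176/15  [EB ∥ CD ∩ BD ∥ EC]
   → C = (43/5, -176/15)

C = (43/5, -176/15)
E = (7, -28/3)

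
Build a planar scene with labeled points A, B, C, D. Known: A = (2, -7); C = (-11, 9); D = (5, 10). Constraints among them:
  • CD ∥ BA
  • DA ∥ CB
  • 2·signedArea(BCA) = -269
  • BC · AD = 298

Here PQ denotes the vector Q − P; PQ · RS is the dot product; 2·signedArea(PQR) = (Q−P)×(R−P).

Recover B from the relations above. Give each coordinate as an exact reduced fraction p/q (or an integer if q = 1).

1. B_x = -14  [CD ∥ BA ∩ DA ∥ CB]
2. B_y = -8  [CD ∥ BA ∩ DA ∥ CB]
   → B = (-14, -8)

B = (-14, -8)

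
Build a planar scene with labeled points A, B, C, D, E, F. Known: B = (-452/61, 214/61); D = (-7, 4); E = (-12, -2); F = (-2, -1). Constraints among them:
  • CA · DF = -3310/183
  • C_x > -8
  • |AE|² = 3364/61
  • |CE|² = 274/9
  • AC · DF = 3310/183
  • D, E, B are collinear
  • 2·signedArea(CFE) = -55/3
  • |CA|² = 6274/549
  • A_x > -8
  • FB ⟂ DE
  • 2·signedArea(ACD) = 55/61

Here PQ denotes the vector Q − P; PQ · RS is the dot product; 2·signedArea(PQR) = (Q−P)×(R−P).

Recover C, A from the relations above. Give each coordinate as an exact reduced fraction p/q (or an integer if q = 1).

A = (-442/61, 226/61)
C = (-7, 1/3)

1. C_x = -7  [line 1·x + -10·y + 31/3 = 0 ∩ |CE|² = 274/9]
2. C_y = 1/3  [line 1·x + -10·y + 31/3 = 0 ∩ |CE|² = 274/9]
   → C = (-7, 1/3)
3. A_x = -442/61  [CA · DF = -3310/183 ∩ 2·signedArea(ACD) = 55/61]
4. A_y = 226/61  [CA · DF = -3310/183 ∩ 2·signedArea(ACD) = 55/61]
   → A = (-442/61, 226/61)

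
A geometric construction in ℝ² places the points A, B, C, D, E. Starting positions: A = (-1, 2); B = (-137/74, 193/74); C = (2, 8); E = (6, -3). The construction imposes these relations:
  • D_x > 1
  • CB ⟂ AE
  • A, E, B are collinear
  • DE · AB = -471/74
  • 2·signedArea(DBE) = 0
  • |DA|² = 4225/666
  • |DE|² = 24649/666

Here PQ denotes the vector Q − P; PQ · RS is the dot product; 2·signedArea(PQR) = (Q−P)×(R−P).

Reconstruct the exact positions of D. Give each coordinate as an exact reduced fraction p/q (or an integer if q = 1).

1. D_x = 233/222  [2·signedArea(DBE) = 0 ∩ DE · AB = -471/74]
2. D_y = 119/222  [2·signedArea(DBE) = 0 ∩ DE · AB = -471/74]
   → D = (233/222, 119/222)

D = (233/222, 119/222)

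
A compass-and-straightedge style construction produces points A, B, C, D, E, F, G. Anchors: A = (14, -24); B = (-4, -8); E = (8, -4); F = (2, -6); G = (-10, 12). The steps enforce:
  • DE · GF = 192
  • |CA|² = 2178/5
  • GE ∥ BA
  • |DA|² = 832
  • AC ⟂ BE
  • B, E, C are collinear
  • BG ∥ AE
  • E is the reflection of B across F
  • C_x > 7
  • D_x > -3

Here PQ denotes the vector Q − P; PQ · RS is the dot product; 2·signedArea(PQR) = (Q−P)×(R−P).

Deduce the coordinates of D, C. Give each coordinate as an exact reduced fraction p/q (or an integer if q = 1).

1. D_x = -2  [line -12·x + 18·y + -24 = 0 ∩ |DA|² = 832]
2. D_y = 0  [line -12·x + 18·y + -24 = 0 ∩ |DA|² = 832]
   → D = (-2, 0)
3. C_x = 37/5  [B, E, C are collinear ∩ AC ⟂ BE]
4. C_y = -21/5  [B, E, C are collinear ∩ AC ⟂ BE]
   → C = (37/5, -21/5)

C = (37/5, -21/5)
D = (-2, 0)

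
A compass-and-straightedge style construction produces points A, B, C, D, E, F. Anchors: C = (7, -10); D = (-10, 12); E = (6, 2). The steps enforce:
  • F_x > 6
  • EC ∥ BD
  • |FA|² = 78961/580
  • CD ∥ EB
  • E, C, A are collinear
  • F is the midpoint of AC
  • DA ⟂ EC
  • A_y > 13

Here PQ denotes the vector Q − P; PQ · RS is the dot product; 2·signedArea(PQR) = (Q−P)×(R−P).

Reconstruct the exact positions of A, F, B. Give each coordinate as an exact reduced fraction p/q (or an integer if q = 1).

A = (734/145, 1922/145)
B = (-11, 24)
F = (1749/290, 236/145)

1. A_x = 734/145  [E, C, A are collinear ∩ DA ⟂ EC]
2. A_y = 1922/145  [E, C, A are collinear ∩ DA ⟂ EC]
   → A = (734/145, 1922/145)
3. F_x = 1749/290  [F is the midpoint of AC]
4. F_y = 236/145  [F is the midpoint of AC]
   → F = (1749/290, 236/145)
5. B_x = -11  [EC ∥ BD ∩ CD ∥ EB]
6. B_y = 24  [EC ∥ BD ∩ CD ∥ EB]
   → B = (-11, 24)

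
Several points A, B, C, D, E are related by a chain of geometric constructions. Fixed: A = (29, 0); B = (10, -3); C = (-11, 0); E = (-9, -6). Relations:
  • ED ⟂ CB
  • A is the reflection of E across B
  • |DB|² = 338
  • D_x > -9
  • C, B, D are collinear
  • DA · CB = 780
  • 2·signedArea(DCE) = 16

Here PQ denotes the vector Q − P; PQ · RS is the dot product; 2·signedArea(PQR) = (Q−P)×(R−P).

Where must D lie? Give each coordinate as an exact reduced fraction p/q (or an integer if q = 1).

D = (-41/5, -2/5)

1. D_x = -41/5  [C, B, D are collinear ∩ ED ⟂ CB]
2. D_y = -2/5  [C, B, D are collinear ∩ ED ⟂ CB]
   → D = (-41/5, -2/5)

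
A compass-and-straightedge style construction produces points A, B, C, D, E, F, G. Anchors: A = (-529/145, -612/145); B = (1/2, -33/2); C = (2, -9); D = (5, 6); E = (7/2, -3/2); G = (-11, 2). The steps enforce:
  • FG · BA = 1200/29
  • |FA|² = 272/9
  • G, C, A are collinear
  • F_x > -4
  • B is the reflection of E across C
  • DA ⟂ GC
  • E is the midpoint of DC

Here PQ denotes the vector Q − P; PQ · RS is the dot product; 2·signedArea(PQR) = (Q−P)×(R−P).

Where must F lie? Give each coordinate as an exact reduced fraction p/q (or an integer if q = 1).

F = (-1399/435, 548/435)

1. F_x = -1399/435  [line 1203/290·x + -3561/290·y + 1671/58 = 0 ∩ |FA|² = 272/9]
2. F_y = 548/435  [line 1203/290·x + -3561/290·y + 1671/58 = 0 ∩ |FA|² = 272/9]
   → F = (-1399/435, 548/435)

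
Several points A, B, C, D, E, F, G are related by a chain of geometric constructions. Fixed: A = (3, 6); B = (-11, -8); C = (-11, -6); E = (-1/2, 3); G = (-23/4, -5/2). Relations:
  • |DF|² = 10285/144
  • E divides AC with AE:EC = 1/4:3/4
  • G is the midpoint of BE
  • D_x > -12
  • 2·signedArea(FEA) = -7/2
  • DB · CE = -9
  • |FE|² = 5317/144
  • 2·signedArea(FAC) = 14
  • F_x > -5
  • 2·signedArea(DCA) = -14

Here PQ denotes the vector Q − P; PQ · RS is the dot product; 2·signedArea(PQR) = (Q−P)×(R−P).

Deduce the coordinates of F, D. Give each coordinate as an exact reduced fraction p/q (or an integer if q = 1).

D = (-11, -7)
F = (-55/12, -3/2)

1. D_x = -11  [2·signedArea(DCA) = -14 ∩ DB · CE = -9]
2. D_y = -7  [2·signedArea(DCA) = -14 ∩ DB · CE = -9]
   → D = (-11, -7)
3. F_x = -55/12  [line 12·x + -14·y + 34 = 0 ∩ |DF|² = 10285/144]
4. F_y = -3/2  [line 12·x + -14·y + 34 = 0 ∩ |DF|² = 10285/144]
   → F = (-55/12, -3/2)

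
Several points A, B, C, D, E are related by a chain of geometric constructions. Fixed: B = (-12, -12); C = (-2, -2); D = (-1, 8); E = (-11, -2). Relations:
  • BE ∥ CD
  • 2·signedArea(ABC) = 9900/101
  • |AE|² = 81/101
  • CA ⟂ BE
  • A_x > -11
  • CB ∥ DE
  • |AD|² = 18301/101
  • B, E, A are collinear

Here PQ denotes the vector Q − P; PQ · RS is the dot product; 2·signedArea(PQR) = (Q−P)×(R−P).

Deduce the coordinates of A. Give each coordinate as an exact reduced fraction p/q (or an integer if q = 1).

A = (-1102/101, -112/101)

1. A_x = -1102/101  [B, E, A are collinear ∩ CA ⟂ BE]
2. A_y = -112/101  [B, E, A are collinear ∩ CA ⟂ BE]
   → A = (-1102/101, -112/101)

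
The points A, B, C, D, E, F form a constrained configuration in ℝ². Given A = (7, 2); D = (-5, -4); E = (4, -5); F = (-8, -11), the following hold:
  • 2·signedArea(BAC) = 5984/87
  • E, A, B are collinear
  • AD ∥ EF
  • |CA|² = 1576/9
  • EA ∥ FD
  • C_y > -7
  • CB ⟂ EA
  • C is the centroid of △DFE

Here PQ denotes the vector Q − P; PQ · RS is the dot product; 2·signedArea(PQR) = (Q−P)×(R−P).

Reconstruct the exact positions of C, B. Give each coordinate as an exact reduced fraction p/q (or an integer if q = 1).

1. C_x = -3  [C is the centroid of △DFE]
2. C_y = -20/3  [C is the centroid of △DFE]
   → C = (-3, -20/3)
3. B_x = 67/29  [E, A, B are collinear ∩ CB ⟂ EA]
4. B_y = -778/87  [E, A, B are collinear ∩ CB ⟂ EA]
   → B = (67/29, -778/87)

B = (67/29, -778/87)
C = (-3, -20/3)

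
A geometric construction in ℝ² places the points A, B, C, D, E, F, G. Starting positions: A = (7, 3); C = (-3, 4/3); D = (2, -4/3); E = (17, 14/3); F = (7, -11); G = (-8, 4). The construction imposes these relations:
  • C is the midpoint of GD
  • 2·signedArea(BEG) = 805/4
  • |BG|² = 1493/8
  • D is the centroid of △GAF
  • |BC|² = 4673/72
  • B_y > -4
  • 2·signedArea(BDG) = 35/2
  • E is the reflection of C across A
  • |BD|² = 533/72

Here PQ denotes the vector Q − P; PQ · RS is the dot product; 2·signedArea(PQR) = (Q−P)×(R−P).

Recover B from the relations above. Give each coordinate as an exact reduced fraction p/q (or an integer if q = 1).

1. B_x = 13/4  [2·signedArea(BDG) = 35/2 ∩ 2·signedArea(BEG) = 805/4]
2. B_y = -15/4  [2·signedArea(BDG) = 35/2 ∩ 2·signedArea(BEG) = 805/4]
   → B = (13/4, -15/4)

B = (13/4, -15/4)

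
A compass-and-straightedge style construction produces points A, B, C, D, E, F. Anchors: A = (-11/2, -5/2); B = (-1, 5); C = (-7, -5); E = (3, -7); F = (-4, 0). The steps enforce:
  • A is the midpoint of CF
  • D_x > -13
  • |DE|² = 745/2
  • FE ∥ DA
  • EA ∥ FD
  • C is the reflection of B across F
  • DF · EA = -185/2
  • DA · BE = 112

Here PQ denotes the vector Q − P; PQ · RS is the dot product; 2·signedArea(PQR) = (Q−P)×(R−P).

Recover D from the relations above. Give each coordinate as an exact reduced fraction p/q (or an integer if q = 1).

1. D_x = -25/2  [FE ∥ DA ∩ EA ∥ FD]
2. D_y = 9/2  [FE ∥ DA ∩ EA ∥ FD]
   → D = (-25/2, 9/2)

D = (-25/2, 9/2)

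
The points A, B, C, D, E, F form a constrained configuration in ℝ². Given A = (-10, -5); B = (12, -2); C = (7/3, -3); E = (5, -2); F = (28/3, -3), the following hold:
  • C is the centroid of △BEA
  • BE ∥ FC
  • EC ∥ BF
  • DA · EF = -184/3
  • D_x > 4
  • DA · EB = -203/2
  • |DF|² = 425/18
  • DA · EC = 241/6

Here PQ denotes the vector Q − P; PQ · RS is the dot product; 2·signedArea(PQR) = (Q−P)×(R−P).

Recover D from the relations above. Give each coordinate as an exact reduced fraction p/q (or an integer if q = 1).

1. D_x = 9/2  [DA · EC = 241/6 ∩ DA · EB = -203/2]
2. D_y = -7/2  [DA · EC = 241/6 ∩ DA · EB = -203/2]
   → D = (9/2, -7/2)

D = (9/2, -7/2)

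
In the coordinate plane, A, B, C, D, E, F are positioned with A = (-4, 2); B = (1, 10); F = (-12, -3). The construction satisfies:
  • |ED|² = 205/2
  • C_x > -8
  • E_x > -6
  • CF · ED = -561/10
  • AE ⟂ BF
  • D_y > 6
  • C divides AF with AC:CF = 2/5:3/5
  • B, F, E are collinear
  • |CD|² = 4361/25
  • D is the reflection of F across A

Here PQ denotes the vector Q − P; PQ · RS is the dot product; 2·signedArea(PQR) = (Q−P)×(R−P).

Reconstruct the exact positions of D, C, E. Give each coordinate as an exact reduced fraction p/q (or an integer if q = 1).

C = (-36/5, 0)
D = (4, 7)
E = (-11/2, 7/2)

1. D_x = 4  [D is the reflection of F across A]
2. D_y = 7  [D is the reflection of F across A]
   → D = (4, 7)
3. C_x = -36/5  [C divides AF with AC:CF = 2/5:3/5]
4. C_y = 0  [C divides AF with AC:CF = 2/5:3/5]
   → C = (-36/5, 0)
5. E_x = -11/2  [B, F, E are collinear ∩ AE ⟂ BF]
6. E_y = 7/2  [B, F, E are collinear ∩ AE ⟂ BF]
   → E = (-11/2, 7/2)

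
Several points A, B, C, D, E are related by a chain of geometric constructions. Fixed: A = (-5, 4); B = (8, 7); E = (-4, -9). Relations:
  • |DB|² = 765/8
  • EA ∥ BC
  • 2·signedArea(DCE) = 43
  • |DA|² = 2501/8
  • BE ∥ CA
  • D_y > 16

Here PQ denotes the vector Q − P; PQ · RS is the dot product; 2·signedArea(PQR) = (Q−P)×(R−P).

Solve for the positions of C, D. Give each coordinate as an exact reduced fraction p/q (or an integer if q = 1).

C = (7, 20)
D = (29/4, 67/4)

1. C_x = 7  [BE ∥ CA ∩ EA ∥ BC]
2. C_y = 20  [BE ∥ CA ∩ EA ∥ BC]
   → C = (7, 20)
3. D_x = 29/4  [line 29·x + -11·y + -26 = 0 ∩ |DB|² = 765/8]
4. D_y = 67/4  [line 29·x + -11·y + -26 = 0 ∩ |DB|² = 765/8]
   → D = (29/4, 67/4)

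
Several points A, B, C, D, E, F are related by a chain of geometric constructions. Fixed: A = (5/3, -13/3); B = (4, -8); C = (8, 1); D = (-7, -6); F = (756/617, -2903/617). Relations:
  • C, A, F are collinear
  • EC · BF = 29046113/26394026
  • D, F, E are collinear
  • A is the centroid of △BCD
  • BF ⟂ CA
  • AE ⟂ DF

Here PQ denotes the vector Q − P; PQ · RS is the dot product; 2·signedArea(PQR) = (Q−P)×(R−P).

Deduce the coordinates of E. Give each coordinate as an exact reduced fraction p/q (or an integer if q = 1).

1. E_x = 45215443/26394026  [D, F, E are collinear ∩ AE ⟂ DF]
2. E_y = -122157471/26394026  [D, F, E are collinear ∩ AE ⟂ DF]
   → E = (45215443/26394026, -122157471/26394026)

E = (45215443/26394026, -122157471/26394026)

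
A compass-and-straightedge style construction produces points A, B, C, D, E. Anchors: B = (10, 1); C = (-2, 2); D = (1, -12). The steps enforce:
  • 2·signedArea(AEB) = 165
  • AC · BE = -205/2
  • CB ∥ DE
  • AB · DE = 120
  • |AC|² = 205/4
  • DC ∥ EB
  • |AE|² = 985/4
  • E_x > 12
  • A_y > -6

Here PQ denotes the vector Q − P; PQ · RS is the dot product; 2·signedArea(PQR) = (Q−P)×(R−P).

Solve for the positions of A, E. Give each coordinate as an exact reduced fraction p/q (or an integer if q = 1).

1. E_x = 13  [DC ∥ EB ∩ CB ∥ DE]
2. E_y = -13  [DC ∥ EB ∩ CB ∥ DE]
   → E = (13, -13)
3. A_x = -1/2  [2·signedArea(AEB) = 165 ∩ AC · BE = -205/2]
4. A_y = -5  [2·signedArea(AEB) = 165 ∩ AC · BE = -205/2]
   → A = (-1/2, -5)

A = (-1/2, -5)
E = (13, -13)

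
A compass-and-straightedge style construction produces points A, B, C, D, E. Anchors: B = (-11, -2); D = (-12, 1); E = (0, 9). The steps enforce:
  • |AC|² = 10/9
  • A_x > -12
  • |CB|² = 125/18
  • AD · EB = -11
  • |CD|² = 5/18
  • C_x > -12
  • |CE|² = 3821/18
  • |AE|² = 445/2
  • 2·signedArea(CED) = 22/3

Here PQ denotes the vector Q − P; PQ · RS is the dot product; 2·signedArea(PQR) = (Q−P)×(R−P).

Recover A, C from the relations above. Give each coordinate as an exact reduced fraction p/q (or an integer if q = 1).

1. C_x = -71/6  [line 8·x + -12·y + 302/3 = 0 ∩ |CB|² = 125/18]
2. C_y = 1/2  [line 8·x + -12·y + 302/3 = 0 ∩ |CB|² = 125/18]
   → C = (-71/6, 1/2)
3. A_x = -23/2  [line 11·x + 11·y + 132 = 0 ∩ |AC|² = 10/9]
4. A_y = -1/2  [line 11·x + 11·y + 132 = 0 ∩ |AC|² = 10/9]
   → A = (-23/2, -1/2)

A = (-23/2, -1/2)
C = (-71/6, 1/2)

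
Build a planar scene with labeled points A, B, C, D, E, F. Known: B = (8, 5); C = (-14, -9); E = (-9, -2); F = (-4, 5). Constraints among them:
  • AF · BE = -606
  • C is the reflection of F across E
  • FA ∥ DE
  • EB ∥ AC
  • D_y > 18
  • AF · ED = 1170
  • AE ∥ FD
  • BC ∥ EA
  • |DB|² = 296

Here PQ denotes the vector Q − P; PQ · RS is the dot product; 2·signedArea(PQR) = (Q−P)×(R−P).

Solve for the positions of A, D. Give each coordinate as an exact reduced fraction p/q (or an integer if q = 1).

1. A_x = -31  [EB ∥ AC ∩ BC ∥ EA]
2. A_y = -16  [EB ∥ AC ∩ BC ∥ EA]
   → A = (-31, -16)
3. D_x = 18  [FA ∥ DE ∩ AE ∥ FD]
4. D_y = 19  [FA ∥ DE ∩ AE ∥ FD]
   → D = (18, 19)

A = (-31, -16)
D = (18, 19)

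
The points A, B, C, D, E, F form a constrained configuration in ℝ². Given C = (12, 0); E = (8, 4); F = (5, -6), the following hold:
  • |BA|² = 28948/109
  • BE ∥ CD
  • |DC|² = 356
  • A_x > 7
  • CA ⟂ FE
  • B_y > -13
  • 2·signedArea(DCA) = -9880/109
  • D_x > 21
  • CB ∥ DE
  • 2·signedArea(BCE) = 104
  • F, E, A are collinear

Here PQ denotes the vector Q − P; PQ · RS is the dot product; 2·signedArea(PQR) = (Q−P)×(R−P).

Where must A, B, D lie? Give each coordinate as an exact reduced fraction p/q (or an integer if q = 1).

1. A_x = 788/109  [F, E, A are collinear ∩ CA ⟂ FE]
2. A_y = 156/109  [F, E, A are collinear ∩ CA ⟂ FE]
   → A = (788/109, 156/109)
3. D_x = 22  [line -156/109·x + -520/109·y + 11752/109 = 0 ∩ |DC|² = 356]
4. D_y = 16  [line -156/109·x + -520/109·y + 11752/109 = 0 ∩ |DC|² = 356]
   → D = (22, 16)
5. B_x = -2  [2·signedArea(BCE) = 104 ∩ CB ∥ DE]
6. B_y = -12  [2·signedArea(BCE) = 104 ∩ CB ∥ DE]
   → B = (-2, -12)

A = (788/109, 156/109)
B = (-2, -12)
D = (22, 16)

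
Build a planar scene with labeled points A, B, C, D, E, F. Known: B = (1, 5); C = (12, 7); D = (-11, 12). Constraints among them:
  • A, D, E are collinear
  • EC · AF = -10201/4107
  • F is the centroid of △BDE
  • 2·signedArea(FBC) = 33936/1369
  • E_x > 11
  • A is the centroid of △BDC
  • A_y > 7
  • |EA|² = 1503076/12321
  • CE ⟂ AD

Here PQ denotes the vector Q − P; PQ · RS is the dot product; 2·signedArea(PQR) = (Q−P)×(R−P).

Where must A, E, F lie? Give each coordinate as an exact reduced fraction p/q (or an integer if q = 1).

1. A_x = 2/3  [A is the centroid of △BDC]
2. A_y = 8  [A is the centroid of △BDC]
   → A = (2/3, 8)
3. E_x = 15216/1369  [A, D, E are collinear ∩ CE ⟂ AD]
4. E_y = 6048/1369  [A, D, E are collinear ∩ CE ⟂ AD]
   → E = (15216/1369, 6048/1369)
5. F_x = 1526/4107  [F is the centroid of △BDE]
6. F_y = 29321/4107  [F is the centroid of △BDE]
   → F = (1526/4107, 29321/4107)

A = (2/3, 8)
E = (15216/1369, 6048/1369)
F = (1526/4107, 29321/4107)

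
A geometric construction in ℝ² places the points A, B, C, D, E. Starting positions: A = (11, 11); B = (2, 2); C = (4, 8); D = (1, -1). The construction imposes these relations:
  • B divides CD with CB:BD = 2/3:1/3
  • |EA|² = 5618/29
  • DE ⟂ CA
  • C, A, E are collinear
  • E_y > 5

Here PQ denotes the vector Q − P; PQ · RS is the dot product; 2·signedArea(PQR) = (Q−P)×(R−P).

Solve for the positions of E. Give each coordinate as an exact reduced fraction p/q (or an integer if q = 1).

E = (-52/29, 160/29)

1. E_x = -52/29  [C, A, E are collinear ∩ DE ⟂ CA]
2. E_y = 160/29  [C, A, E are collinear ∩ DE ⟂ CA]
   → E = (-52/29, 160/29)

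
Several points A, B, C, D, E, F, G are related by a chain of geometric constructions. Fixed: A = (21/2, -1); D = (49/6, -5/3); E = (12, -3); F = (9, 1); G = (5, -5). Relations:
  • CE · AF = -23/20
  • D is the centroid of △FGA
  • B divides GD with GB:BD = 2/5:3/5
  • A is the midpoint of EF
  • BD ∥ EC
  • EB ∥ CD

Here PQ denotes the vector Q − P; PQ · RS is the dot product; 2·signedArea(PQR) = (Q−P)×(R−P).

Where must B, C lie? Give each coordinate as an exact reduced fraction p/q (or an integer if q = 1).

1. B_x = 94/15  [B divides GD with GB:BD = 2/5:3/5]
2. B_y = -11/3  [B divides GD with GB:BD = 2/5:3/5]
   → B = (94/15, -11/3)
3. C_x = 139/10  [EB ∥ CD ∩ BD ∥ EC]
4. C_y = -1  [EB ∥ CD ∩ BD ∥ EC]
   → C = (139/10, -1)

B = (94/15, -11/3)
C = (139/10, -1)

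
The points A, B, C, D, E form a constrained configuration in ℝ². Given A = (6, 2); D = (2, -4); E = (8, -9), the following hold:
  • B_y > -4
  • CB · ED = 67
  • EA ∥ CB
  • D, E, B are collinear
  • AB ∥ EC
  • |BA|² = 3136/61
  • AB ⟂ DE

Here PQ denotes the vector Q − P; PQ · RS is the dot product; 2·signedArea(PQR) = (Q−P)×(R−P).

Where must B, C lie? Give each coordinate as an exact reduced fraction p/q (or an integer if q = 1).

B = (86/61, -214/61)
C = (208/61, -885/61)

1. B_x = 86/61  [D, E, B are collinear ∩ AB ⟂ DE]
2. B_y = -214/61  [D, E, B are collinear ∩ AB ⟂ DE]
   → B = (86/61, -214/61)
3. C_x = 208/61  [EA ∥ CB ∩ AB ∥ EC]
4. C_y = -885/61  [EA ∥ CB ∩ AB ∥ EC]
   → C = (208/61, -885/61)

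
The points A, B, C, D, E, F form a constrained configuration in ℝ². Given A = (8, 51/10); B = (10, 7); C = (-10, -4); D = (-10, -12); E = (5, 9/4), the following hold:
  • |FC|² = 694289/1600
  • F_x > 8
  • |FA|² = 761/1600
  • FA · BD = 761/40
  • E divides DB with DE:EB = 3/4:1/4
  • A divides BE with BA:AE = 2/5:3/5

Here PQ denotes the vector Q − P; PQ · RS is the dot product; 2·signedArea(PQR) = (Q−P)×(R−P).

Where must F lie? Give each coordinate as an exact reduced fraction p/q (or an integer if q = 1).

F = (17/2, 223/40)

1. F_x = 17/2  [line 20·x + 19·y + -11037/40 = 0 ∩ |FC|² = 694289/1600]
2. F_y = 223/40  [line 20·x + 19·y + -11037/40 = 0 ∩ |FC|² = 694289/1600]
   → F = (17/2, 223/40)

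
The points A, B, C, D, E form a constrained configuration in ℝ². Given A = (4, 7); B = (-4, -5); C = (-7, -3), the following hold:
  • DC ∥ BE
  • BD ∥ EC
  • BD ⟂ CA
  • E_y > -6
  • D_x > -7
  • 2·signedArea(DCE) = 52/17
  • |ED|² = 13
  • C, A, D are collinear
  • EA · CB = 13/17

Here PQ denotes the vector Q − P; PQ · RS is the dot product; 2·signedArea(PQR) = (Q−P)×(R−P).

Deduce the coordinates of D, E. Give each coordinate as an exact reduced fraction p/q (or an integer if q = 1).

D = (-108/17, -41/17)
E = (-79/17, -95/17)

1. D_x = -108/17  [C, A, D are collinear ∩ BD ⟂ CA]
2. D_y = -41/17  [C, A, D are collinear ∩ BD ⟂ CA]
   → D = (-108/17, -41/17)
3. E_x = -79/17  [BD ∥ EC ∩ DC ∥ BE]
4. E_y = -95/17  [BD ∥ EC ∩ DC ∥ BE]
   → E = (-79/17, -95/17)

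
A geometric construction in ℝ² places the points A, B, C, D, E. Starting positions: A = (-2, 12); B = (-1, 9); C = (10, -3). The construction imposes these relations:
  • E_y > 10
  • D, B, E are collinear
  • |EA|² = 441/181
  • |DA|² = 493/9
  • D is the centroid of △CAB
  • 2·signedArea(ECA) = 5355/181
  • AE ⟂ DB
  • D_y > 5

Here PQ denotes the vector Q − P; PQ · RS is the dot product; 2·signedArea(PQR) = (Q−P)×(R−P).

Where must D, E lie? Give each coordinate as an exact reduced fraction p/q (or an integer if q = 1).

1. D_x = 7/3  [D is the centroid of △CAB]
2. D_y = 6  [D is the centroid of △CAB]
   → D = (7/3, 6)
3. E_x = -551/181  [D, B, E are collinear ∩ AE ⟂ DB]
4. E_y = 1962/181  [D, B, E are collinear ∩ AE ⟂ DB]
   → E = (-551/181, 1962/181)

D = (7/3, 6)
E = (-551/181, 1962/181)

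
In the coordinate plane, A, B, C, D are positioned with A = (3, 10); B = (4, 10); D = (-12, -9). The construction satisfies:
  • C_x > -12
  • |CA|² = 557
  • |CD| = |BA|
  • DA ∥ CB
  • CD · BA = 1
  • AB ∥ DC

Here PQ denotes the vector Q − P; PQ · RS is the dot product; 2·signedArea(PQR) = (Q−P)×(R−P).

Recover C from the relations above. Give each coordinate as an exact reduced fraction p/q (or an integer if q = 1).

1. C_x = -11  [DA ∥ CB ∩ AB ∥ DC]
2. C_y = -9  [DA ∥ CB ∩ AB ∥ DC]
   → C = (-11, -9)

C = (-11, -9)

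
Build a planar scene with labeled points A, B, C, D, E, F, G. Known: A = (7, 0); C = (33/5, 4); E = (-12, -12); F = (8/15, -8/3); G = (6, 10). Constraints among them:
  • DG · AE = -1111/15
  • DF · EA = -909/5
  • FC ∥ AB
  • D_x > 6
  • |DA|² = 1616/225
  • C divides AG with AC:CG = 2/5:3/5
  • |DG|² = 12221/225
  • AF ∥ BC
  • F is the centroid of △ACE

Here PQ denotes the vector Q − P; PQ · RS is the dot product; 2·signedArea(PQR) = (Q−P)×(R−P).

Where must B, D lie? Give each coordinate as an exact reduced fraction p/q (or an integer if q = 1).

1. B_x = 196/15  [AF ∥ BC ∩ FC ∥ AB]
2. B_y = 20/3  [AF ∥ BC ∩ FC ∥ AB]
   → B = (196/15, 20/3)
3. D_x = 101/15  [line -19·x + -12·y + 2399/15 = 0 ∩ |DG|² = 12221/225]
4. D_y = 8/3  [line -19·x + -12·y + 2399/15 = 0 ∩ |DG|² = 12221/225]
   → D = (101/15, 8/3)

B = (196/15, 20/3)
D = (101/15, 8/3)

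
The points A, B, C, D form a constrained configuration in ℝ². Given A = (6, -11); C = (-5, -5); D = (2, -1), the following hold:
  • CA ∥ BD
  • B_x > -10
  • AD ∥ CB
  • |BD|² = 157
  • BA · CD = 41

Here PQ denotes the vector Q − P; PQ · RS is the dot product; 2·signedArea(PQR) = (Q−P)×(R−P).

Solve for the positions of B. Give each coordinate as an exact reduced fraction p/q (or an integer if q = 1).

1. B_x = -9  [CA ∥ BD ∩ AD ∥ CB]
2. B_y = 5  [CA ∥ BD ∩ AD ∥ CB]
   → B = (-9, 5)

B = (-9, 5)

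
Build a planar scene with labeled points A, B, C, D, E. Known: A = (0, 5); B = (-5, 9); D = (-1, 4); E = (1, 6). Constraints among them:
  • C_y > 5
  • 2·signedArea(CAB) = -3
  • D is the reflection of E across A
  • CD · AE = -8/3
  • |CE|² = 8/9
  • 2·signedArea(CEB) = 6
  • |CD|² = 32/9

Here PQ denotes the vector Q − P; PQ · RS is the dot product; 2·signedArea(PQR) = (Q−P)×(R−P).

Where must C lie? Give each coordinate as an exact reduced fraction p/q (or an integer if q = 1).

C = (1/3, 16/3)

1. C_x = 1/3  [2·signedArea(CAB) = -3 ∩ 2·signedArea(CEB) = 6]
2. C_y = 16/3  [2·signedArea(CAB) = -3 ∩ 2·signedArea(CEB) = 6]
   → C = (1/3, 16/3)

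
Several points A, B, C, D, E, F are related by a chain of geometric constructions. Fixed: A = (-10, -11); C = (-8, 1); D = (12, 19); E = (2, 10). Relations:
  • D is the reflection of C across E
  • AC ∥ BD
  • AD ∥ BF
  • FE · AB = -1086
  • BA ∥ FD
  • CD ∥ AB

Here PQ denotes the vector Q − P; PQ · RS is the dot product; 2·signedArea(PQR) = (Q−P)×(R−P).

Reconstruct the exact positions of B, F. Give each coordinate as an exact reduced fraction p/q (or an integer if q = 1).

B = (10, 7)
F = (32, 37)

1. B_x = 10  [AC ∥ BD ∩ CD ∥ AB]
2. B_y = 7  [AC ∥ BD ∩ CD ∥ AB]
   → B = (10, 7)
3. F_x = 32  [BA ∥ FD ∩ AD ∥ BF]
4. F_y = 37  [BA ∥ FD ∩ AD ∥ BF]
   → F = (32, 37)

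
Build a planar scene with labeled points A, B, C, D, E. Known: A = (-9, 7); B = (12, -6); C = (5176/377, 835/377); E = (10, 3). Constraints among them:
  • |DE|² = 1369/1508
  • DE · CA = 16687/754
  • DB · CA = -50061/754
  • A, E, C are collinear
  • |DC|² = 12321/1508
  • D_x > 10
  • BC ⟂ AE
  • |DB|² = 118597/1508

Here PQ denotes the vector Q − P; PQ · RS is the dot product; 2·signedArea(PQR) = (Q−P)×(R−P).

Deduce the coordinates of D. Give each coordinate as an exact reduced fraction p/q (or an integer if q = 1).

D = (8243/754, 1057/377)

1. D_x = 8243/754  [line 8569/377·x + -1804/377·y + -177243/754 = 0 ∩ |DC|² = 12321/1508]
2. D_y = 1057/377  [line 8569/377·x + -1804/377·y + -177243/754 = 0 ∩ |DC|² = 12321/1508]
   → D = (8243/754, 1057/377)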